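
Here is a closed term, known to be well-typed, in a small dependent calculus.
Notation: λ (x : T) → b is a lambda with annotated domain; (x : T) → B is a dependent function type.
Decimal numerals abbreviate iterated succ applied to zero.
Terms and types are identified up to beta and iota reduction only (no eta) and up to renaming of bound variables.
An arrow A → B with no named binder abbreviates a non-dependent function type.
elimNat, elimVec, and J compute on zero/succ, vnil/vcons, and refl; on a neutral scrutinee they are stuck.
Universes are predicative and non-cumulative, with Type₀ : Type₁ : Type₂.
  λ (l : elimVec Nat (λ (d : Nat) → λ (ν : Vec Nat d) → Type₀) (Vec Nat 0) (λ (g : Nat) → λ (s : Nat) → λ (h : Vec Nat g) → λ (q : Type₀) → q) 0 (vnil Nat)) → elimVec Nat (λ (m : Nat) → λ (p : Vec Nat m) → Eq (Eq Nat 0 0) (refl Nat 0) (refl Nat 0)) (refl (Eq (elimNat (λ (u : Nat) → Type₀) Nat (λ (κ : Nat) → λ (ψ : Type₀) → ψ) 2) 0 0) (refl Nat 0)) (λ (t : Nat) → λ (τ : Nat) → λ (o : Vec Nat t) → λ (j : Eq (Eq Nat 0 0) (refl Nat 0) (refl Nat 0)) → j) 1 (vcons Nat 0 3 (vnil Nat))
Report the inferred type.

inferred type:
  Vec Nat 0 → Eq (Eq Nat 0 0) (refl Nat 0) (refl Nat 0)


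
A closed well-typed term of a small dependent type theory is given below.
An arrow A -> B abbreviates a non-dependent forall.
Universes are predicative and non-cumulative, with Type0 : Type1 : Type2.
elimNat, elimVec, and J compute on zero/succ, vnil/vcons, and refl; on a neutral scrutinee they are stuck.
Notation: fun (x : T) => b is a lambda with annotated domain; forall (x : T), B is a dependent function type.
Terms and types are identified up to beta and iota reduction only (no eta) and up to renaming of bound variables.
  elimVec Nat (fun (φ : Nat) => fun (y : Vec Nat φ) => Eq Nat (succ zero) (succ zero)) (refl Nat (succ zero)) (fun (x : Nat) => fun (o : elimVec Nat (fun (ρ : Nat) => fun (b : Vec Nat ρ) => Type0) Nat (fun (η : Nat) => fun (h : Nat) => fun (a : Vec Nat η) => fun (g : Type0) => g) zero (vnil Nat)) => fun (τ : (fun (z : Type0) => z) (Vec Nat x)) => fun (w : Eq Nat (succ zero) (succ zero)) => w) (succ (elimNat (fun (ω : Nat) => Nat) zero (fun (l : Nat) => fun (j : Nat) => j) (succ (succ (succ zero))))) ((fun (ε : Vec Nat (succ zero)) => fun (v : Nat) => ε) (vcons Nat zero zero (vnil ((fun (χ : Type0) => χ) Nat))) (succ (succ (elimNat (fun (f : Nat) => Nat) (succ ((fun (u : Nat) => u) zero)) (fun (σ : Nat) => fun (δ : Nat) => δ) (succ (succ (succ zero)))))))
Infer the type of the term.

the term's type:
  Eq Nat (succ zero) (succ zero)


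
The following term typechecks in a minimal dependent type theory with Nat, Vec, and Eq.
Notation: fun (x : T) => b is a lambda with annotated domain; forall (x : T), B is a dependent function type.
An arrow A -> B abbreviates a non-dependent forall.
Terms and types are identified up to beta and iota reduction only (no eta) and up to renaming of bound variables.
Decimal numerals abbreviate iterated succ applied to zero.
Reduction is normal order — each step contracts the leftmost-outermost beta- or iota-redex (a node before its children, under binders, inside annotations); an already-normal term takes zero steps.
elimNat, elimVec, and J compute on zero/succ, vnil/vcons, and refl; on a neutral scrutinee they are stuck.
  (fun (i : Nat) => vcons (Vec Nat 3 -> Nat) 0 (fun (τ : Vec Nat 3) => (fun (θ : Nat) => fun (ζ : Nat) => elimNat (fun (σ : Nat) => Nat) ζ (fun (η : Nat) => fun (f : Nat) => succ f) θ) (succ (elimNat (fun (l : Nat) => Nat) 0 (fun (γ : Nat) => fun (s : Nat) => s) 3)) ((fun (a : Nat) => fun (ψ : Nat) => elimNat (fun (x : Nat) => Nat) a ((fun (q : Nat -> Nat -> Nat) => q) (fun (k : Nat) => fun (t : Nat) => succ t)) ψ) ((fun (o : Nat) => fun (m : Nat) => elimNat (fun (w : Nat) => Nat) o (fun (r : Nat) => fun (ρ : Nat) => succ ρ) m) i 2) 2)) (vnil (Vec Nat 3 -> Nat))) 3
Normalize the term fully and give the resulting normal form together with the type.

normal form:
  vcons (Vec Nat 3 -> Nat) 0 (fun (i : Vec Nat 3) => 8) (vnil (Vec Nat 3 -> Nat))
type:
  Vec (Vec Nat 3 -> Nat) 1
observation: reduction starts at a beta-redex, and 37 normal-order steps reach the normal form.


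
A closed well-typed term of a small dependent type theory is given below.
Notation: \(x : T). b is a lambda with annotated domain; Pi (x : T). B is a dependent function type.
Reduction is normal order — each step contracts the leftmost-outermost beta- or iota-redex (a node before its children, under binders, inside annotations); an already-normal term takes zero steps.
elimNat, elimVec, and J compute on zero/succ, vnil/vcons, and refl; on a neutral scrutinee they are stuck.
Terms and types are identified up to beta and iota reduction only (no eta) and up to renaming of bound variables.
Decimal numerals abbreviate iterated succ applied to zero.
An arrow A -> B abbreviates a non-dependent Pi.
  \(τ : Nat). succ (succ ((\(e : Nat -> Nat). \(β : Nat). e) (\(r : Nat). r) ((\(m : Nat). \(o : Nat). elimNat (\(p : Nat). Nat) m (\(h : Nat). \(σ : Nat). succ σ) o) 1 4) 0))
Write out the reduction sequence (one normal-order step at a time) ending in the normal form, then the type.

reduction (normal order):
  \(τ : Nat). succ (succ ((\(e : Nat -> Nat). \(β : Nat). e) (\(r : Nat). r) ((\(m : Nat). \(o : Nat). elimNat (\(p : Nat). Nat) m (\(h : Nat). \(σ : Nat). succ σ) o) 1 4) 0))
  ~> \(τ : Nat). succ (succ ((\(e : Nat). \(β : Nat). β) ((\(r : Nat). \(m : Nat). elimNat (\(o : Nat). Nat) r (\(p : Nat). \(h : Nat). succ h) m) 1 4) 0))
  ~> \(τ : Nat). succ (succ ((\(e : Nat). e) 0))
  ~> \(τ : Nat). 2
type:
  Nat -> Nat


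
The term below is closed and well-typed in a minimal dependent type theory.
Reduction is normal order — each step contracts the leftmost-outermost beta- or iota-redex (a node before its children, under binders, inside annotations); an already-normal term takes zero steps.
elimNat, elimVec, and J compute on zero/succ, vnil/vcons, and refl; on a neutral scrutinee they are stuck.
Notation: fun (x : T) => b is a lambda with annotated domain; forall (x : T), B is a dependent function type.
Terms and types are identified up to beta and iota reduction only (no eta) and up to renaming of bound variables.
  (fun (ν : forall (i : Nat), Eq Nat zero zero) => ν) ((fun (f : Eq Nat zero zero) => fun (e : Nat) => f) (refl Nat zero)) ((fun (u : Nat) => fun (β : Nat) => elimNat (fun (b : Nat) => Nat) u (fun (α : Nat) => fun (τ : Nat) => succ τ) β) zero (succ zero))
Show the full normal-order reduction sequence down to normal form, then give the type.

normal-order reduction:
  (fun (ν : forall (i : Nat), Eq Nat zero zero) => ν) ((fun (f : Eq Nat zero zero) => fun (e : Nat) => f) (refl Nat zero)) ((fun (u : Nat) => fun (β : Nat) => elimNat (fun (b : Nat) => Nat) u (fun (α : Nat) => fun (τ : Nat) => succ τ) β) zero (succ zero))
  ~> (fun (ν : Eq Nat zero zero) => fun (i : Nat) => ν) (refl Nat zero) ((fun (f : Nat) => fun (e : Nat) => elimNat (fun (u : Nat) => Nat) f (fun (β : Nat) => fun (b : Nat) => succ b) e) zero (succ zero))
  ~> (fun (ν : Nat) => refl Nat zero) ((fun (i : Nat) => fun (f : Nat) => elimNat (fun (e : Nat) => Nat) i (fun (u : Nat) => fun (β : Nat) => succ β) f) zero (succ zero))
  ~> refl Nat zero
inferred type:
  Eq Nat zero zero


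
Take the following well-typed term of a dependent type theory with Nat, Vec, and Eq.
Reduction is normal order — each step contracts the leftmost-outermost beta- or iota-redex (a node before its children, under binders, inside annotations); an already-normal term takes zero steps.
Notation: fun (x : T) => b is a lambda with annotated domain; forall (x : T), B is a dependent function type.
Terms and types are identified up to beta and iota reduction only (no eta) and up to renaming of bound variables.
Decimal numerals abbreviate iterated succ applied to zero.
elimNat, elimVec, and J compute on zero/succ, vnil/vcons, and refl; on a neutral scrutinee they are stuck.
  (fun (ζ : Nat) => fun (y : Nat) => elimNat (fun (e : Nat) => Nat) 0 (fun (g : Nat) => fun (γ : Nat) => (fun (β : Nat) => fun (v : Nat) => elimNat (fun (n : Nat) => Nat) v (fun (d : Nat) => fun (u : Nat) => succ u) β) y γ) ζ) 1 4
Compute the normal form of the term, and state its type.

reduced normal form:
  4
inferred type:
  Nat


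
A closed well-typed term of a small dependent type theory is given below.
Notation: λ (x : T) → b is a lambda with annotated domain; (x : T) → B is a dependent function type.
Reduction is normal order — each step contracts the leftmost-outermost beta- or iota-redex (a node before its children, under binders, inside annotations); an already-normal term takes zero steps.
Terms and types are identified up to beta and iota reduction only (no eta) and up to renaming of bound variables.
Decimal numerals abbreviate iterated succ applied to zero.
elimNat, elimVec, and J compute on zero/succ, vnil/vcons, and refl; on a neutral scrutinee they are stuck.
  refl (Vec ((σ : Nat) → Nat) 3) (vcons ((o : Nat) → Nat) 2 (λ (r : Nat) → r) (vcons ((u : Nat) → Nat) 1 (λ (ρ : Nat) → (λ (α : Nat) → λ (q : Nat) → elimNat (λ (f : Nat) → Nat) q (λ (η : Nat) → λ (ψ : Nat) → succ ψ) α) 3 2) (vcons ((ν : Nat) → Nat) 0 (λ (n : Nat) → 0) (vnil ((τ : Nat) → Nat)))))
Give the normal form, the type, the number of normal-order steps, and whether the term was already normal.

normal form:
  refl (Vec ((σ : Nat) → Nat) 3) (vcons ((o : Nat) → Nat) 2 (λ (r : Nat) → r) (vcons ((u : Nat) → Nat) 1 (λ (ρ : Nat) → 5) (vcons ((α : Nat) → Nat) 0 (λ (q : Nat) → 0) (vnil ((f : Nat) → Nat)))))
the term's type:
  Eq (Vec ((σ : Nat) → Nat) 3) (vcons ((o : Nat) → Nat) 2 (λ (r : Nat) → r) (vcons ((u : Nat) → Nat) 1 (λ (ρ : Nat) → 5) (vcons ((α : Nat) → Nat) 0 (λ (q : Nat) → 0) (vnil ((f : Nat) → Nat))))) (vcons ((η : Nat) → Nat) 2 (λ (ψ : Nat) → ψ) (vcons ((ν : Nat) → Nat) 1 (λ (n : Nat) → 5) (vcons ((τ : Nat) → Nat) 0 (λ (φ : Nat) → 0) (vnil ((t : Nat) → Nat)))))
reduction steps (normal order): 12
term was already normal: no
first redex: a beta-redex


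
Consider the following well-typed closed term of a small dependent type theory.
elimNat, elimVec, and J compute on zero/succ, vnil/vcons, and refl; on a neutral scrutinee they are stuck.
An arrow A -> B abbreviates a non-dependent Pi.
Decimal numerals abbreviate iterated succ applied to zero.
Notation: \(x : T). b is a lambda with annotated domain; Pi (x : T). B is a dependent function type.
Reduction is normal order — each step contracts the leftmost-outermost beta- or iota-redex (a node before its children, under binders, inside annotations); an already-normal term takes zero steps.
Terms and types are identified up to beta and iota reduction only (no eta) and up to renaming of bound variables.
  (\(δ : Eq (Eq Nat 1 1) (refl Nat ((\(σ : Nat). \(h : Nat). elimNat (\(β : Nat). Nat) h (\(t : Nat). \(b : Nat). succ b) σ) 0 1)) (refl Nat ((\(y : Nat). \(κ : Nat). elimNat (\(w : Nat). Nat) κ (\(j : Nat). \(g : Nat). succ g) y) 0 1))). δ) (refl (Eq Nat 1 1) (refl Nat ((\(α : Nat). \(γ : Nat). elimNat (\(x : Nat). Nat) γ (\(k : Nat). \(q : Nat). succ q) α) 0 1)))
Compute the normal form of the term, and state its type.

resulting normal form:
  refl (Eq Nat 1 1) (refl Nat 1)
the term's type:
  Eq (Eq Nat 1 1) (refl Nat 1) (refl Nat 1)
observation: normalization takes exactly 4 steps under the normal-order strategy.


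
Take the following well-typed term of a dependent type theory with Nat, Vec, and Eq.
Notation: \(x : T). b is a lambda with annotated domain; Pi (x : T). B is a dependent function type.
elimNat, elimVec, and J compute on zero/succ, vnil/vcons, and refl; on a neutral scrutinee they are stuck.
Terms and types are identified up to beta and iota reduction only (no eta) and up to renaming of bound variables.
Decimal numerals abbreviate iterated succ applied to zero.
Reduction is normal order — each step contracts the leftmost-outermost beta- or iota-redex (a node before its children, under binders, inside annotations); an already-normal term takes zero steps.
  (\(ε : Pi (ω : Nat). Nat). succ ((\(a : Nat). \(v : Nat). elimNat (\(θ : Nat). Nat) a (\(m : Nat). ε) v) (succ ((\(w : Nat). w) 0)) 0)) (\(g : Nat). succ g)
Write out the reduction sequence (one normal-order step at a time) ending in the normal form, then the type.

reduction (normal order):
  (\(ε : Pi (ω : Nat). Nat). succ ((\(a : Nat). \(v : Nat). elimNat (\(θ : Nat). Nat) a (\(m : Nat). ε) v) (succ ((\(w : Nat). w) 0)) 0)) (\(g : Nat). succ g)
  ~> succ ((\(ε : Nat). \(ω : Nat). elimNat (\(a : Nat). Nat) ε (\(v : Nat). \(θ : Nat). succ θ) ω) (succ ((\(m : Nat). m) 0)) 0)
  ~> succ ((\(ε : Nat). elimNat (\(ω : Nat). Nat) (succ ((\(a : Nat). a) 0)) (\(v : Nat). \(θ : Nat). succ θ) ε) 0)
  ~> succ (elimNat (\(ε : Nat). Nat) (succ ((\(ω : Nat). ω) 0)) (\(a : Nat). \(v : Nat). succ v) 0)
  ~> succ (succ ((\(ε : Nat). ε) 0))
  ~> 2
type:
  Nat


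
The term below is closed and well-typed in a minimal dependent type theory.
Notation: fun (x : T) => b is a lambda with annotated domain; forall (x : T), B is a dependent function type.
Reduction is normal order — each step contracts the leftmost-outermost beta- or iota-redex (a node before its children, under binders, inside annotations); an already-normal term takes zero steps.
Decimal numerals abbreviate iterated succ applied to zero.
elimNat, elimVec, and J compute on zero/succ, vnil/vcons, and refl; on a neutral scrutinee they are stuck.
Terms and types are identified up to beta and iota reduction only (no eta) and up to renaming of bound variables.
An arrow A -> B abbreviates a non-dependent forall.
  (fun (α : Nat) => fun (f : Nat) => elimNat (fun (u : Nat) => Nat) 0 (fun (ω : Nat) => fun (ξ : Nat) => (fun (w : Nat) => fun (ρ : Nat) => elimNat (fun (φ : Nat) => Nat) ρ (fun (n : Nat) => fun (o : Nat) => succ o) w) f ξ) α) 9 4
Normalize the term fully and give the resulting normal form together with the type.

normal form:
  36
the term's type:
  Nat


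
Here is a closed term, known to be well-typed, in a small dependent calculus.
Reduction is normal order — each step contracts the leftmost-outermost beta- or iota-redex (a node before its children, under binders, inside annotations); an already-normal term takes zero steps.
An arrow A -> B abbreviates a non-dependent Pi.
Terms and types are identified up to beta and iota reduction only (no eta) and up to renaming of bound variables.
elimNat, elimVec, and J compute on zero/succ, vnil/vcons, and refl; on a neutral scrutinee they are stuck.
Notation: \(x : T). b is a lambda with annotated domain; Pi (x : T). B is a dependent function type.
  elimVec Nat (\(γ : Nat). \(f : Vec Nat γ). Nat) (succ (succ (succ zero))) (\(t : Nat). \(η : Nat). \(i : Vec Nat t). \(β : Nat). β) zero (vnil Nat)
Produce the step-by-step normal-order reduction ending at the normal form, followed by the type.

reduction (normal order):
  elimVec Nat (\(γ : Nat). \(f : Vec Nat γ). Nat) (succ (succ (succ zero))) (\(t : Nat). \(η : Nat). \(i : Vec Nat t). \(β : Nat). β) zero (vnil Nat)
  ~> succ (succ (succ zero))
the term's type:
  Nat


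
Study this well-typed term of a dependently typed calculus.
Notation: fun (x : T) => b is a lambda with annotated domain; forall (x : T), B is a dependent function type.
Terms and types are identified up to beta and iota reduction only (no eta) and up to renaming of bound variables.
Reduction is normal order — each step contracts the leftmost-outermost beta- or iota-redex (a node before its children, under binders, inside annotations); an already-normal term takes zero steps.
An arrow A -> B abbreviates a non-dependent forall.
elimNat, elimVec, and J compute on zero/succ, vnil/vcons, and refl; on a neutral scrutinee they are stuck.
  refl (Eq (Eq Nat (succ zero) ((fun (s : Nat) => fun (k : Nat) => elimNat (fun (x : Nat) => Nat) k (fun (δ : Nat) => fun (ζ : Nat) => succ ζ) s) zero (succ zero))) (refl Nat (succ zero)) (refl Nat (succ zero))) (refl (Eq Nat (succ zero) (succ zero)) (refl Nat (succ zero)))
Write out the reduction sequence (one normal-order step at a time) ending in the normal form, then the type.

normal-order reduction sequence:
  refl (Eq (Eq Nat (succ zero) ((fun (s : Nat) => fun (k : Nat) => elimNat (fun (x : Nat) => Nat) k (fun (δ : Nat) => fun (ζ : Nat) => succ ζ) s) zero (succ zero))) (refl Nat (succ zero)) (refl Nat (succ zero))) (refl (Eq Nat (succ zero) (succ zero)) (refl Nat (succ zero)))
  ~> refl (Eq (Eq Nat (succ zero) ((fun (s : Nat) => elimNat (fun (k : Nat) => Nat) s (fun (x : Nat) => fun (δ : Nat) => succ δ) zero) (succ zero))) (refl Nat (succ zero)) (refl Nat (succ zero))) (refl (Eq Nat (succ zero) (succ zero)) (refl Nat (succ zero)))
  ~> refl (Eq (Eq Nat (succ zero) (elimNat (fun (s : Nat) => Nat) (succ zero) (fun (k : Nat) => fun (x : Nat) => succ x) zero)) (refl Nat (succ zero)) (refl Nat (succ zero))) (refl (Eq Nat (succ zero) (succ zero)) (refl Nat (succ zero)))
  ~> refl (Eq (Eq Nat (succ zero) (succ zero)) (refl Nat (succ zero)) (refl Nat (succ zero))) (refl (Eq Nat (succ zero) (succ zero)) (refl Nat (succ zero)))
inferred type:
  Eq (Eq (Eq Nat (succ zero) (succ zero)) (refl Nat (succ zero)) (refl Nat (succ zero))) (refl (Eq Nat (succ zero) (succ zero)) (refl Nat (succ zero))) (refl (Eq Nat (succ zero) (succ zero)) (refl Nat (succ zero)))


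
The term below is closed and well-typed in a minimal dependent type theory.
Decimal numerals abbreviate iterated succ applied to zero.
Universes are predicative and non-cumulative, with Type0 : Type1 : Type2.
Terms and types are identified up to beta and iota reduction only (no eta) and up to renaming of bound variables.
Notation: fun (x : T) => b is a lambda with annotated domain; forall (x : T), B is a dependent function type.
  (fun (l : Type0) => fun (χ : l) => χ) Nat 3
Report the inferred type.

type:
  Nat


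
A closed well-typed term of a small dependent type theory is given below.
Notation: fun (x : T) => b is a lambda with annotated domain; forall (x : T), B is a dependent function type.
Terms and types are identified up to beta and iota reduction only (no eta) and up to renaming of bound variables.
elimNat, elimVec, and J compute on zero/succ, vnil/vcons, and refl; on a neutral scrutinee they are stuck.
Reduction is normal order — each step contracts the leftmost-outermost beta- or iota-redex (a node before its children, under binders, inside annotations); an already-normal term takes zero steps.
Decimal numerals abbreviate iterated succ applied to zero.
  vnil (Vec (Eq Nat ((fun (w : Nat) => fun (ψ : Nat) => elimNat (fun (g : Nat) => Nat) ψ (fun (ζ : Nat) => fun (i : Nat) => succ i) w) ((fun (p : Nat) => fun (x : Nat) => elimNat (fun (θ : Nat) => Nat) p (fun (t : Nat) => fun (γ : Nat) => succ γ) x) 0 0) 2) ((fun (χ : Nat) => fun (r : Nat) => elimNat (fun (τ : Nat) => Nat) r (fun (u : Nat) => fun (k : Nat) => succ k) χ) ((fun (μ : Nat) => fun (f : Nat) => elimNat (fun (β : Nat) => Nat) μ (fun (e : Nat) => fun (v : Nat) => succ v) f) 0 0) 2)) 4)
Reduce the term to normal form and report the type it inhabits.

normal form:
  vnil (Vec (Eq Nat 2 2) 4)
type:
  Vec (Vec (Eq Nat 2 2) 4) 0
observation: the term reaches its normal form after 12 normal-order steps.


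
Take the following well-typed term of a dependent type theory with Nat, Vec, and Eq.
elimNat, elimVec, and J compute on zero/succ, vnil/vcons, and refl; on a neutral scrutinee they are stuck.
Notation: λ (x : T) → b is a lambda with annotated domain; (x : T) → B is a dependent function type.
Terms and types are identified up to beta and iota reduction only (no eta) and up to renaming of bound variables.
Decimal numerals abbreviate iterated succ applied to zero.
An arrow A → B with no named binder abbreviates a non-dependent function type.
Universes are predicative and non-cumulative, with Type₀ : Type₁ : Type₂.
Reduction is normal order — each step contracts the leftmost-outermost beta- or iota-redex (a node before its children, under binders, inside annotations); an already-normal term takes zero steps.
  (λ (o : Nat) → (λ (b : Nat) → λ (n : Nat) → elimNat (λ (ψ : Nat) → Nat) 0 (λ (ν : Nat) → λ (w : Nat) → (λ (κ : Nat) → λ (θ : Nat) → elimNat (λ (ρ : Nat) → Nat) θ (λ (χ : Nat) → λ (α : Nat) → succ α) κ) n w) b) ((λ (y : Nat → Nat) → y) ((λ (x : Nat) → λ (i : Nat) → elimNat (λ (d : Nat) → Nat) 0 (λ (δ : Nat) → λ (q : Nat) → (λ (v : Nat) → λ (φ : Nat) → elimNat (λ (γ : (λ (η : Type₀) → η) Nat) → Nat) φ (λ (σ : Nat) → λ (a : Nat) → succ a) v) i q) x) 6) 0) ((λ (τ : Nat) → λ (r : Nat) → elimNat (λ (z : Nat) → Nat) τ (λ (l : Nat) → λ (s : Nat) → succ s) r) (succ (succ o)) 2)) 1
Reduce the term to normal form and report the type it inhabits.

resulting normal form:
  0
type:
  Nat
observation: the leftmost-outermost redex is a beta-redex, and normalization takes 71 steps.


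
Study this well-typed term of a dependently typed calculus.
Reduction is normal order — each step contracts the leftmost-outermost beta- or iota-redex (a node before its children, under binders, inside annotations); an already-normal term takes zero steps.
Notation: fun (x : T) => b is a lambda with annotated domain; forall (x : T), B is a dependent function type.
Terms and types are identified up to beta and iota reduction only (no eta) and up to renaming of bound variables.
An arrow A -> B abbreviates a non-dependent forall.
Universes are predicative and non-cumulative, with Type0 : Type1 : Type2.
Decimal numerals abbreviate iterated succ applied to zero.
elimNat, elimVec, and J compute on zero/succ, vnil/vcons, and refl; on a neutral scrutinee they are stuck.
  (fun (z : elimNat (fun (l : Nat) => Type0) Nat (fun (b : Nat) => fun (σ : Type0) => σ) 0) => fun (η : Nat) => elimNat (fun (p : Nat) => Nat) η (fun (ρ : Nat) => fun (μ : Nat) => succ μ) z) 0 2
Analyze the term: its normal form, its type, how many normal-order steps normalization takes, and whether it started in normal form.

reduced normal form:
  2
inferred type:
  Nat
steps to reach normal form (normal order): 3
started in normal form: no
first redex: a beta-redex


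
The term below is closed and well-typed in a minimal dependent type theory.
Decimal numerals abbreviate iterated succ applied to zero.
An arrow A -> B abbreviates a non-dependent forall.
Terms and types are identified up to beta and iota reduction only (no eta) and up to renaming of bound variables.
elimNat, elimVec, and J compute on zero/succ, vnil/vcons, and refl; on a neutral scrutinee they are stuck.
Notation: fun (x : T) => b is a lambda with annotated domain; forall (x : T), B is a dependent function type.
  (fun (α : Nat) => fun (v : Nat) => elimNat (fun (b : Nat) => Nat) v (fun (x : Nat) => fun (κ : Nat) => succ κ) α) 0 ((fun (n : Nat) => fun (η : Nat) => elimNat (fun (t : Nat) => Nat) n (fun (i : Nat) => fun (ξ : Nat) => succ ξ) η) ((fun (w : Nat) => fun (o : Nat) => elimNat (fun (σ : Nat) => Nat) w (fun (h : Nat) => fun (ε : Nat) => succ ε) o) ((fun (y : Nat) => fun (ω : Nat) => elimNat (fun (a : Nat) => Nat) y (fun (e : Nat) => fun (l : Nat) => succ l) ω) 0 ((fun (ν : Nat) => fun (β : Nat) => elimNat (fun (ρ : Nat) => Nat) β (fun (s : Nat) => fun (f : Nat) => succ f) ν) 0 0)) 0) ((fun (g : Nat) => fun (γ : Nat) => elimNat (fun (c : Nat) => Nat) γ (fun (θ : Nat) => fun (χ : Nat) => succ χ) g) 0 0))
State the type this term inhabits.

type:
  Nat


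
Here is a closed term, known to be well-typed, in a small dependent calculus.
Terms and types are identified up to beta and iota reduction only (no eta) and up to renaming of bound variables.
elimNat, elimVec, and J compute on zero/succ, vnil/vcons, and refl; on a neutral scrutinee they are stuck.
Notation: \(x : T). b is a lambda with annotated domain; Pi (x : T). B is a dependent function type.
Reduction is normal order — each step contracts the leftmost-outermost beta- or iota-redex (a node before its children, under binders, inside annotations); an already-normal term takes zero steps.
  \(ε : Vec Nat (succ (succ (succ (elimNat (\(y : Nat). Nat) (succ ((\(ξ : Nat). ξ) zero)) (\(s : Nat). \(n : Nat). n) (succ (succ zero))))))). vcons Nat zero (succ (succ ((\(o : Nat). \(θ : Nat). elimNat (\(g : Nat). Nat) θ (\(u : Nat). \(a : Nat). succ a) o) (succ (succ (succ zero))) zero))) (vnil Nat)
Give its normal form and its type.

resulting normal form:
  \(ε : Vec Nat (succ (succ (succ (succ zero))))). vcons Nat zero (succ (succ (succ (succ (succ zero))))) (vnil Nat)
inferred type:
  Pi (ε : Vec Nat (succ (succ (succ (succ zero))))). Vec Nat (succ zero)


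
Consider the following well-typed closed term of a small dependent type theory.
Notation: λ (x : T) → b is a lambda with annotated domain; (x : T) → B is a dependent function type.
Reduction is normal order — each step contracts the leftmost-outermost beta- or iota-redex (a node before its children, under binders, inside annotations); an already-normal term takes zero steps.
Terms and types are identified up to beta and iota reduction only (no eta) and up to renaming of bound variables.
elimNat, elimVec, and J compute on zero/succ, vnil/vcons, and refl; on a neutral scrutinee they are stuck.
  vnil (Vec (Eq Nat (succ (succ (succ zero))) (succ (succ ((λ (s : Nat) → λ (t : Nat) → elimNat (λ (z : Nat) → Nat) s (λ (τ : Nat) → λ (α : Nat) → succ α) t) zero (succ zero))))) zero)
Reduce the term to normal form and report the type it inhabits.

normal form:
  vnil (Vec (Eq Nat (succ (succ (succ zero))) (succ (succ (succ zero)))) zero)
type:
  Vec (Vec (Eq Nat (succ (succ (succ zero))) (succ (succ (succ zero)))) zero) zero
observation: normalization takes exactly 6 steps under the normal-order strategy.


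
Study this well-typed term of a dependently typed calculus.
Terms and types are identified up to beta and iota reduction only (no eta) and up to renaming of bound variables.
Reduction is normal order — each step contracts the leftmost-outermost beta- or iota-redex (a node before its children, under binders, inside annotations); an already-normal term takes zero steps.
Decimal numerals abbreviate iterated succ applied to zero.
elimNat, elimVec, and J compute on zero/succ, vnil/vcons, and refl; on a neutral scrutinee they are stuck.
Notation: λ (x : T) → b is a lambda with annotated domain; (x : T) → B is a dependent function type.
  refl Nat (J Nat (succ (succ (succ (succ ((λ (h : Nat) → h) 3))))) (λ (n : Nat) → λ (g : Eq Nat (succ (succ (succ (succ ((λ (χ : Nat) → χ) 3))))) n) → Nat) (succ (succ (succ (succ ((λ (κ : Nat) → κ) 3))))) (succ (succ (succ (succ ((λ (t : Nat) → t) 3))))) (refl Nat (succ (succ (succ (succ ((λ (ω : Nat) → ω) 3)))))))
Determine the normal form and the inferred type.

normal form:
  refl Nat 7
inferred type:
  Eq Nat 7 7


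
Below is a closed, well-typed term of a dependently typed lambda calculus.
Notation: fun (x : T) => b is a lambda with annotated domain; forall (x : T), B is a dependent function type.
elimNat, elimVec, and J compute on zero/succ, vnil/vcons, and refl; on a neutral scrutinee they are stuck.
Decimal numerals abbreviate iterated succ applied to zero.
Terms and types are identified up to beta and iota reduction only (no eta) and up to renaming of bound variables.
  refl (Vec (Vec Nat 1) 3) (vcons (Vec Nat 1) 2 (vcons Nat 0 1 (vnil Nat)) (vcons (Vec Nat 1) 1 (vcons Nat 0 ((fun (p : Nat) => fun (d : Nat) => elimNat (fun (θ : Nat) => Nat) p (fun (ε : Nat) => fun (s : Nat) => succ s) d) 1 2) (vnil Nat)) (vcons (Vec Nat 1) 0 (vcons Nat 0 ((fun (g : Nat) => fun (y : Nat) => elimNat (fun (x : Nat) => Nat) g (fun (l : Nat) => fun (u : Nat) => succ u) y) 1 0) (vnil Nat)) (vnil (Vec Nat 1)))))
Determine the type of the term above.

inferred type:
  Eq (Vec (Vec Nat 1) 3) (vcons (Vec Nat 1) 2 (vcons Nat 0 1 (vnil Nat)) (vcons (Vec Nat 1) 1 (vcons Nat 0 3 (vnil Nat)) (vcons (Vec Nat 1) 0 (vcons Nat 0 1 (vnil Nat)) (vnil (Vec Nat 1))))) (vcons (Vec Nat 1) 2 (vcons Nat 0 1 (vnil Nat)) (vcons (Vec Nat 1) 1 (vcons Nat 0 3 (vnil Nat)) (vcons (Vec Nat 1) 0 (vcons Nat 0 1 (vnil Nat)) (vnil (Vec Nat 1)))))


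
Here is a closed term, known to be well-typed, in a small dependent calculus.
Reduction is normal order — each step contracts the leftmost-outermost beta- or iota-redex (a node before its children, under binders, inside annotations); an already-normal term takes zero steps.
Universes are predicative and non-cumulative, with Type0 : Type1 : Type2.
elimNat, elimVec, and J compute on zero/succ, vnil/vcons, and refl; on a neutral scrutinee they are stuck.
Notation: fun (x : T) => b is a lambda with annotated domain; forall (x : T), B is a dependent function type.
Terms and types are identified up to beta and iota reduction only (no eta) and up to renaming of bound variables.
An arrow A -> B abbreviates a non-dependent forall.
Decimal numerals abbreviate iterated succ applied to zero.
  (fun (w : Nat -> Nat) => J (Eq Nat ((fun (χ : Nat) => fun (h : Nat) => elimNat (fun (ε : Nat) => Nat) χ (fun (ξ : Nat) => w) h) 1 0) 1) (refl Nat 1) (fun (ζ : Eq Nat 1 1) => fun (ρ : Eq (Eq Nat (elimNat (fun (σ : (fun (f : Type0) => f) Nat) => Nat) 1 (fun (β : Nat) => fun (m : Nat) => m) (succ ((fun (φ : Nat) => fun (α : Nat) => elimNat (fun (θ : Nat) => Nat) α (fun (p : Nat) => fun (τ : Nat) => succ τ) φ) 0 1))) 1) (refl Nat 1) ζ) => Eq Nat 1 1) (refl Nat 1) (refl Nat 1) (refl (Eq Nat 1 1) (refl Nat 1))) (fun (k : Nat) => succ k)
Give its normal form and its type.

reduced normal form:
  refl Nat 1
the term's type:
  Eq Nat 1 1
observation: the first redex contracted is a beta-redex; the normal form is reached in 2 normal-order steps.


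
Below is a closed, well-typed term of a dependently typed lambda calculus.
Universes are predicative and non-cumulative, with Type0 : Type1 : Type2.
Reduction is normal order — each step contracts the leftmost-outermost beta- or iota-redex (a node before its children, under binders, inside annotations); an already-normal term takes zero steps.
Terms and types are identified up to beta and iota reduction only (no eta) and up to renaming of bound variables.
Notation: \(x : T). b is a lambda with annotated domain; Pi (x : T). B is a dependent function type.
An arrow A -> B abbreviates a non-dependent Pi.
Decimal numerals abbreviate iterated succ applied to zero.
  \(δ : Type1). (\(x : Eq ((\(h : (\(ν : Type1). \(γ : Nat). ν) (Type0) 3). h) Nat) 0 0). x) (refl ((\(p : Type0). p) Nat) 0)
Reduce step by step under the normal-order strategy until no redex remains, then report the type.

normal-order reduction:
  \(δ : Type1). (\(x : Eq ((\(h : (\(ν : Type1). \(γ : Nat). ν) (Type0) 3). h) Nat) 0 0). x) (refl ((\(p : Type0). p) Nat) 0)
  ~> \(δ : Type1). refl ((\(x : Type0). x) Nat) 0
  ~> \(δ : Type1). refl Nat 0
inferred type:
  Type1 -> Eq Nat 0 0


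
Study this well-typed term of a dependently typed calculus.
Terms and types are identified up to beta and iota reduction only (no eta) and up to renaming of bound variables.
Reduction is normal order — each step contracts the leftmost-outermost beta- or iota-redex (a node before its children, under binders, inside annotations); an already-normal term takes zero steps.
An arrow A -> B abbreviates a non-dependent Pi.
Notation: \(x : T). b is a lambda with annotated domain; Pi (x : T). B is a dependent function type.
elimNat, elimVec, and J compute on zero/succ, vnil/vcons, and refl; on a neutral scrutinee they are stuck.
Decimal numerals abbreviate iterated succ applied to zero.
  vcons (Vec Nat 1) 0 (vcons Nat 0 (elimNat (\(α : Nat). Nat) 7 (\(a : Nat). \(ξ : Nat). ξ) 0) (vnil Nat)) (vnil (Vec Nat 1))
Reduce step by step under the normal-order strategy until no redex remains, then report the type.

normal-order reduction sequence:
  vcons (Vec Nat 1) 0 (vcons Nat 0 (elimNat (\(α : Nat). Nat) 7 (\(a : Nat). \(ξ : Nat). ξ) 0) (vnil Nat)) (vnil (Vec Nat 1))
  ~> vcons (Vec Nat 1) 0 (vcons Nat 0 7 (vnil Nat)) (vnil (Vec Nat 1))
inferred type:
  Vec (Vec Nat 1) 1


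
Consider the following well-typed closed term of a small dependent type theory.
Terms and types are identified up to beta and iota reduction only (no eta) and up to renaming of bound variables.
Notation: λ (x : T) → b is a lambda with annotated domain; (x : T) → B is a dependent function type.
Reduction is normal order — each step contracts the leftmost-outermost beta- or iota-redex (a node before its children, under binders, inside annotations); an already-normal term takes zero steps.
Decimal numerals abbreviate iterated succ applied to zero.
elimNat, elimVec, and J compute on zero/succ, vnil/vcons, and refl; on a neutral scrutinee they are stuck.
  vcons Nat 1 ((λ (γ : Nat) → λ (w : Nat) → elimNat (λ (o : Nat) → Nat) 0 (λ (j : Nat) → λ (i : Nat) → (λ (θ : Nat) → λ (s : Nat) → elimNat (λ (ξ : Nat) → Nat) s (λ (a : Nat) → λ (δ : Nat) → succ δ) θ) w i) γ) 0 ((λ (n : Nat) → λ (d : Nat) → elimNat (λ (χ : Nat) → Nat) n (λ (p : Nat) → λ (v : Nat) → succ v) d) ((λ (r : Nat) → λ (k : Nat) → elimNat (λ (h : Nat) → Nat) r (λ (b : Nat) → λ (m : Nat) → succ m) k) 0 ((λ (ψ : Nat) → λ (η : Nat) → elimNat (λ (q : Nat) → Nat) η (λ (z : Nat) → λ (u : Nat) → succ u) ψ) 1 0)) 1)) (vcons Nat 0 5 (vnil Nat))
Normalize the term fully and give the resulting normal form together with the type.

resulting normal form:
  vcons Nat 1 0 (vcons Nat 0 5 (vnil Nat))
inferred type:
  Vec Nat 2
observation: 3 normal-order steps separate the term from its normal form.


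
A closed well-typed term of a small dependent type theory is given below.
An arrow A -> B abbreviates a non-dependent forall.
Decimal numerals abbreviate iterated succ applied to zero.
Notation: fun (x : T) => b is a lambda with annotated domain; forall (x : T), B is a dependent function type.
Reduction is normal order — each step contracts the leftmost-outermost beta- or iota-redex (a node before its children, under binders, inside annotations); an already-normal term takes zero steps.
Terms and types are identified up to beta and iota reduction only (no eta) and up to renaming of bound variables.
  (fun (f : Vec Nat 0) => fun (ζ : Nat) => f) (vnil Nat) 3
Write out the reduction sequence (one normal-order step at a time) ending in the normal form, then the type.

normal-order reduction sequence:
  (fun (f : Vec Nat 0) => fun (ζ : Nat) => f) (vnil Nat) 3
  ~> (fun (f : Nat) => vnil Nat) 3
  ~> vnil Nat
inferred type:
  Vec Nat 0


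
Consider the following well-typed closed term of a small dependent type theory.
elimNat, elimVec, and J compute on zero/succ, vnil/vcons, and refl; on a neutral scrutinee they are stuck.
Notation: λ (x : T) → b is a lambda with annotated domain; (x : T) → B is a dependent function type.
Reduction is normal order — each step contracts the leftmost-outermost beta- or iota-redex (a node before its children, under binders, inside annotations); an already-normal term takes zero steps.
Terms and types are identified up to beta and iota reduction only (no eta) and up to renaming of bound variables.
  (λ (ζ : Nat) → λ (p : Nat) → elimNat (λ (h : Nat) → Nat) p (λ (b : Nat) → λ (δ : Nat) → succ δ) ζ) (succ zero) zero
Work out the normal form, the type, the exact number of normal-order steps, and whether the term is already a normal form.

reduced normal form:
  succ zero
the term's type:
  Nat
steps to reach normal form (normal order): 6
started in normal form: no
first contracted redex: a beta-redex


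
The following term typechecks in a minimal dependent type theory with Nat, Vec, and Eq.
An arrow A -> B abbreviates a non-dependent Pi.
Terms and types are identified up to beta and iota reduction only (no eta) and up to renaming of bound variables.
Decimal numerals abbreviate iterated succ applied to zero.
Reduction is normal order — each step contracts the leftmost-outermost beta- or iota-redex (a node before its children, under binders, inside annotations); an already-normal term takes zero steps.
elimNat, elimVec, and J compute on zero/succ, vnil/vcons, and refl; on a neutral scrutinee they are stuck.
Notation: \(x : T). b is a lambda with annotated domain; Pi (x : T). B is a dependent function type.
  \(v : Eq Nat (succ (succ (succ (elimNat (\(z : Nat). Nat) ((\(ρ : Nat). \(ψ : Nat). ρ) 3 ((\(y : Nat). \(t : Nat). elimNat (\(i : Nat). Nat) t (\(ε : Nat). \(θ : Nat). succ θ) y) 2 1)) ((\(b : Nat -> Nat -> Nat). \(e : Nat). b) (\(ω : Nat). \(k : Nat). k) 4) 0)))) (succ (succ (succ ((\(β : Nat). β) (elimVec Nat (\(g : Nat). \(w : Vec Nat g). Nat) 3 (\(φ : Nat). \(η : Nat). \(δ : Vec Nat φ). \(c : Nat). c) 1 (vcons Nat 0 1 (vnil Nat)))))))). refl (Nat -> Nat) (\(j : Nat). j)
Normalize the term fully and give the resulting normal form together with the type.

resulting normal form:
  \(v : Eq Nat 6 6). refl (Nat -> Nat) (\(z : Nat). z)
type:
  Eq Nat 6 6 -> Eq (Nat -> Nat) (\(v : Nat). v) (\(z : Nat). z)
observation: the first redex contracted is an elimNat iota-redex; the normal form is reached in 10 normal-order steps.


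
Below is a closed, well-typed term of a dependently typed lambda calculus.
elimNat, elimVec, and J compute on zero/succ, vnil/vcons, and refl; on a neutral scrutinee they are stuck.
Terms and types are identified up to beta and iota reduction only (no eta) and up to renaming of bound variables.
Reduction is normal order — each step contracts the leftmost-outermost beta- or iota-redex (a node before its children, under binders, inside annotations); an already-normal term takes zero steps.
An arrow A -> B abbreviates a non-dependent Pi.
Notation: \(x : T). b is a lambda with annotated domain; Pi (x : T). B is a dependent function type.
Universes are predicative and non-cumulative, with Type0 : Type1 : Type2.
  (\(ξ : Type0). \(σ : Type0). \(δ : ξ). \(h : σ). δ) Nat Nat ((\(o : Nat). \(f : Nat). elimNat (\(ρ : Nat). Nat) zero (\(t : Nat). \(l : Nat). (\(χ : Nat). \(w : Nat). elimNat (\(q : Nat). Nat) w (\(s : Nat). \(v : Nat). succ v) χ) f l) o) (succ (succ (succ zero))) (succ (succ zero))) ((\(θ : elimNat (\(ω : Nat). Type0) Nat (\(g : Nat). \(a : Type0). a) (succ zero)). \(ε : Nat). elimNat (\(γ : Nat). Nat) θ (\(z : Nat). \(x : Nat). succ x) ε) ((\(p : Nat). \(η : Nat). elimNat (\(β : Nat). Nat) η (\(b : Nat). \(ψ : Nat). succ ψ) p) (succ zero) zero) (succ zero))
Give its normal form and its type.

reduced normal form:
  succ (succ (succ (succ (succ (succ zero)))))
type:
  Nat
observation: contracting a beta-redex first, the term normalizes in 43 steps.


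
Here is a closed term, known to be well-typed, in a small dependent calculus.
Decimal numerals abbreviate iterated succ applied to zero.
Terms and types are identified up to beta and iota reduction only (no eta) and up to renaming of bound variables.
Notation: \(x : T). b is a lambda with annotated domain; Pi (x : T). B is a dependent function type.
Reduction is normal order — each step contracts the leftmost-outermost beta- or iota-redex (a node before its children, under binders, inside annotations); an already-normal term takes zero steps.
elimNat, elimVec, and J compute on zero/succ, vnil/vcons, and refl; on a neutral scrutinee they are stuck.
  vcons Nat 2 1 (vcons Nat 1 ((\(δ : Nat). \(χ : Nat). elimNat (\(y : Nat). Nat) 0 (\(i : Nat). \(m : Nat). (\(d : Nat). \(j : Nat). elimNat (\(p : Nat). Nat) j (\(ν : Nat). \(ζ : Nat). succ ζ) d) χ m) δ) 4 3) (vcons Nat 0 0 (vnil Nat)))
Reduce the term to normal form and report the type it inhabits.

resulting normal form:
  vcons Nat 2 1 (vcons Nat 1 12 (vcons Nat 0 0 (vnil Nat)))
the term's type:
  Vec Nat 3
observation: 63 normal-order steps separate the term from its normal form.


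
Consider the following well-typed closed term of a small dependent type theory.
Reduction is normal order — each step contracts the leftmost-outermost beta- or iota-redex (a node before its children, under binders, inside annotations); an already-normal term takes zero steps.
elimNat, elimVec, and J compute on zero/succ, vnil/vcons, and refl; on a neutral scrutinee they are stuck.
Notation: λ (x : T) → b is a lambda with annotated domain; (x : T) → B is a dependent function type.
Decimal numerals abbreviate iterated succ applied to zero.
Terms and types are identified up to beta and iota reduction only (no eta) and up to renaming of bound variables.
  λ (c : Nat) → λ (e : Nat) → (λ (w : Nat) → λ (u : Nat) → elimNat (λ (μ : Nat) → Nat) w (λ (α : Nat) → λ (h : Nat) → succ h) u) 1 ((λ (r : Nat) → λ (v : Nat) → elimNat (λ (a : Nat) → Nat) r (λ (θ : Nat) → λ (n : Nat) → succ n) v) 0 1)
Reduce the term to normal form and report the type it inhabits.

normal form:
  λ (c : Nat) → λ (e : Nat) → 2
type:
  (c : Nat) → (e : Nat) → Nat
observation: 12 normal-order steps normalize the term, beginning with a beta-redex.
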